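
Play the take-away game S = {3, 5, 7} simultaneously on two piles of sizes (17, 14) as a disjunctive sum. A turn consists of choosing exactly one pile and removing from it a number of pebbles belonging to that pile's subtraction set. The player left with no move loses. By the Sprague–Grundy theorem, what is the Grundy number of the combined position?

All piles use S = {3, 5, 7}:
G(0) = 0
G(1) = mex{} = 0
G(2) = mex{} = 0
G(3) = mex{0} = 1
G(4) = mex{0} = 1
G(5) = mex{0,0} = 1
G(6) = mex{1,0} = 2
G(7) = mex{1,0,0} = 2
G(8) = mex{1,1,0} = 2
G(9) = mex{2,1,0} = 3
G(10) = mex{2,1,1} = 0
G(11) = mex{2,2,1} = 0
G(12) = mex{3,2,1} = 0
G(13) = mex{0,2,2} = 1
G(14) = mex{0,3,2} = 1
G(15) = mex{0,0,2} = 1
G(16) = mex{1,0,3} = 2
G(17) = mex{1,0,0} = 2
Pile A: G(17) = 2.
Pile B: G(14) = 1.
Combined Grundy value = 2 ⊕ 1 = 3.

3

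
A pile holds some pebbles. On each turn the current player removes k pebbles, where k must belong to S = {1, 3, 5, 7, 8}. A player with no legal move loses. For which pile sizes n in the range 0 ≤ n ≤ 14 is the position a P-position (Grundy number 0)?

0, 2, 4, 6

G(0) = 0
G(1) = mex{0} = 1
G(2) = mex{1} = 0
G(3) = mex{0,0} = 1
G(4) = mex{1,1} = 0
G(5) = mex{0,0,0} = 1
G(6) = mex{1,1,1} = 0
G(7) = mex{0,0,0,0} = 1
G(8) = mex{1,1,1,1,0} = 2
G(9) = mex{2,0,0,0,1} = 3
G(10) = mex{3,1,1,1,0} = 2
G(11) = mex{2,2,0,0,1} = 3
G(12) = mex{3,3,1,1,0} = 2
G(13) = mex{2,2,2,0,1} = 3
G(14) = mex{3,3,3,1,0} = 2
P-positions are exactly the n with G(n) = 0.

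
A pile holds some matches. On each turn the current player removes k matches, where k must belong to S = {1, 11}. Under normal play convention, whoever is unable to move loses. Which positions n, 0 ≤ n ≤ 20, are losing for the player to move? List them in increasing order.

0, 2, 4, 6, 8, 10, 12, 14, 16, 18, 20

n :  0  1  2  3  4  5  6  7  8  9 10 11 12 13 14 15 16 17 18 19 20
G :  0  1  0  1  0  1  0  1  0  1  0  1  0  1  0  1  0  1  0  1  0
P-positions are exactly the n with G(n) = 0.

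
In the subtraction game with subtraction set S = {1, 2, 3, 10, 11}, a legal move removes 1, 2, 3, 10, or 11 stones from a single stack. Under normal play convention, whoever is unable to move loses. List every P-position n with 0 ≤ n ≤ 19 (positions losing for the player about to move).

0, 4, 8, 12, 16

n :  0  1  2  3  4  5  6  7  8  9 10 11 12 13 14 15 16 17 18 19
G :  0  1  2  3  0  1  2  3  0  1  2  3  0  1  2  3  0  1  2  3
P-positions are exactly the n with G(n) = 0.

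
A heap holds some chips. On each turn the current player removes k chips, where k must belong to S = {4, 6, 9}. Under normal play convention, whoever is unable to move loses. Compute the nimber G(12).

3

n :  0  1  2  3  4  5  6  7  8  9 10 11 12
G :  0  0  0  0  1  1  1  1  2  2  2  2  3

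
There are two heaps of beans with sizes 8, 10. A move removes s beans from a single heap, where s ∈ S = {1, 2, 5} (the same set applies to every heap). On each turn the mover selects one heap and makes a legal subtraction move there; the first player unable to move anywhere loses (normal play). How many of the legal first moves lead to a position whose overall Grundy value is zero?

3

All heaps use S = {1, 2, 5}:
n :  0  1  2  3  4  5  6  7  8  9 10
G :  0  1  2  0  1  2  0  1  2  0  1
Heap A: G(8) = 2.
Heap B: G(10) = 1.
Combined Grundy value = 2 ⊕ 1 = 3.
A winning move leaves total XOR = 0, i.e. changes one component's Grundy value g to g ⊕ X where X is the current total.
Heap A: need g' = 2⊕3 = 1. Options: 8−1→G=1, 8−2→G=0, 8−5→G=0. Hits: 1.
Heap B: need g' = 1⊕3 = 2. Options: 10−1→G=0, 10−2→G=2, 10−5→G=2. Hits: 2.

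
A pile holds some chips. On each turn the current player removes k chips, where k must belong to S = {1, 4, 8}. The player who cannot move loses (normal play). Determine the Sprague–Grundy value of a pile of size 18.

n :  0  1  2  3  4  5  6  7  8  9 10 11 12 13 14 15 16 17 18
G :  0  1  0  1  2  0  1  0  1  2  3  2  0  1  0  1  2  0  1

1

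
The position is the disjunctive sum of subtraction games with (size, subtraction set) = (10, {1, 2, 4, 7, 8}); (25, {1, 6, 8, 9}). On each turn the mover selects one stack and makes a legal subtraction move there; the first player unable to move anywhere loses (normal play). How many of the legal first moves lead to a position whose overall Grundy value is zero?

0

Stack A, S = {1, 2, 4, 7, 8}:
G(0) = 0
G(1) = mex{0} = 1
G(2) = mex{1,0} = 2
G(3) = mex{2,1} = 0
G(4) = mex{0,2,0} = 1
G(5) = mex{1,0,1} = 2
G(6) = mex{2,1,2} = 0
G(7) = mex{0,2,0,0} = 1
G(8) = mex{1,0,1,1,0} = 2
G(9) = mex{2,1,2,2,1} = 0
G(10) = mex{0,2,0,0,2} = 1
G_A(10) = 1.
Stack B, S = {1, 6, 8, 9}:
n :  0  1  2  3  4  5  6  7  8  9 10 11 12 13 14 15 16 17 18 19 20 21 22 23 24 25
G :  0  1  0  1  0  1  2  0  1  2  3  2  3  2  0  1  2  0  1  0  1  0  1  2  0  1
G_B(25) = 1.
Combined Grundy value = 1 ⊕ 1 = 0.
A winning move leaves total XOR = 0, i.e. changes one component's Grundy value g to g ⊕ X where X is the current total.
Stack A: target g' = 1⊕0 = 1, but every legal move changes the Grundy value (mex property), so 0 moves.
Stack B: target g' = 1⊕0 = 1, but every legal move changes the Grundy value (mex property), so 0 moves.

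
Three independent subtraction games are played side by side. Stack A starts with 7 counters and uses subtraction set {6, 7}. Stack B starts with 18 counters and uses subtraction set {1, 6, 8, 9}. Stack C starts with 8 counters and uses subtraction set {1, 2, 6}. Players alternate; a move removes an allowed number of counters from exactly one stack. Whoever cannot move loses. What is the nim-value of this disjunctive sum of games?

1

Stack A, S = {6, 7}:
G(0) = 0
G(1) = mex{} = 0
G(2) = mex{} = 0
G(3) = mex{} = 0
G(4) = mex{} = 0
G(5) = mex{} = 0
G(6) = mex{0} = 1
G(7) = mex{0,0} = 1
G_A(7) = 1.
Stack B, S = {1, 6, 8, 9}:
G(0) = 0
G(1) = mex{0} = 1
G(2) = mex{1} = 0
G(3) = mex{0} = 1
G(4) = mex{1} = 0
G(5) = mex{0} = 1
G(6) = mex{1,0} = 2
G(7) = mex{2,1} = 0
G(8) = mex{0,0,0} = 1
G(9) = mex{1,1,1,0} = 2
G(10) = mex{2,0,0,1} = 3
G(11) = mex{3,1,1,0} = 2
G(12) = mex{2,2,0,1} = 3
G(13) = mex{3,0,1,0} = 2
G(14) = mex{2,1,2,1} = 0
G(15) = mex{0,2,0,2} = 1
G(16) = mex{1,3,1,0} = 2
G(17) = mex{2,2,2,1} = 0
G(18) = mex{0,3,3,2} = 1
G_B(18) = 1.
Stack C, S = {1, 2, 6}:
n : 0 1 2 3 4 5 6 7 8
G : 0 1 2 0 1 2 3 0 1
G_C(8) = 1.
Combined Grundy value = 1 ⊕ 1 ⊕ 1 = 1.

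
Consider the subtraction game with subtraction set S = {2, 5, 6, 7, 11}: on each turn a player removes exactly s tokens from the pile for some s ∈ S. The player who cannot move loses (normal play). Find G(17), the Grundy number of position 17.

n :  0  1  2  3  4  5  6  7  8  9 10 11 12 13 14 15 16 17
G :  0  0  1  1  0  2  1  3  2  2  3  3  4  0  0  1  1  0

0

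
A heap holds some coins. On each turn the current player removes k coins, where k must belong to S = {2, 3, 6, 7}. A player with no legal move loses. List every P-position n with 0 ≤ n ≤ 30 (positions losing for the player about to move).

G(0) = 0
G(1) = mex{} = 0
G(2) = mex{0} = 1
G(3) = mex{0,0} = 1
G(4) = mex{1,0} = 2
G(5) = mex{1,1} = 0
G(6) = mex{2,1,0} = 3
G(7) = mex{0,2,0,0} = 1
G(8) = mex{3,0,1,0} = 2
G(9) = mex{1,3,1,1} = 0
G(10) = mex{2,1,2,1} = 0
G(11) = mex{0,2,0,2} = 1
G(12) = mex{0,0,3,0} = 1
G(13) = mex{1,0,1,3} = 2
G(14) = mex{1,1,2,1} = 0
G(15) = mex{2,1,0,2} = 3
G(16) = mex{0,2,0,0} = 1
G(17) = mex{3,0,1,0} = 2
G(18) = mex{1,3,1,1} = 0
G(19) = mex{2,1,2,1} = 0
G(20) = mex{0,2,0,2} = 1
G(21) = mex{0,0,3,0} = 1
G(22) = mex{1,0,1,3} = 2
G(23) = mex{1,1,2,1} = 0
G(24) = mex{2,1,0,2} = 3
G(25) = mex{0,2,0,0} = 1
G(26) = mex{3,0,1,0} = 2
G(27) = mex{1,3,1,1} = 0
G(28) = mex{2,1,2,1} = 0
G(29) = mex{0,2,0,2} = 1
G(30) = mex{0,0,3,0} = 1
P-positions are exactly the n with G(n) = 0.

0, 1, 5, 9, 10, 14, 18, 19, 23, 27, 28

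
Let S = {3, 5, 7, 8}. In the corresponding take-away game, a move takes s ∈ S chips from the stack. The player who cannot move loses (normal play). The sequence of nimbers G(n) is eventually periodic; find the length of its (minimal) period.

G(0) = 0
G(1) = mex{} = 0
G(2) = mex{} = 0
G(3) = mex{0} = 1
G(4) = mex{0} = 1
G(5) = mex{0,0} = 1
G(6) = mex{1,0} = 2
G(7) = mex{1,0,0} = 2
G(8) = mex{1,1,0,0} = 2
G(9) = mex{2,1,0,0} = 3
G(10) = mex{2,1,1,0} = 3
G(11) = mex{2,2,1,1} = 0
G(12) = mex{3,2,1,1} = 0
G(13) = mex{3,2,2,1} = 0
G(14) = mex{0,3,2,2} = 1
G(15) = mex{0,3,2,2} = 1
G(16) = mex{0,0,3,2} = 1
G(17) = mex{1,0,3,3} = 2
G(18) = mex{1,0,0,3} = 2
G(19) = mex{1,1,0,0} = 2
G(20) = mex{2,1,0,0} = 3
G(21) = mex{2,1,1,0} = 3
G(22) = mex{2,2,1,1} = 0
G(23) = mex{3,2,1,1} = 0
G(n+11) = G(n) holds for n = 0,…,7 (a full window of length max(S) = 8), so the sequence is purely periodic with period 11.

11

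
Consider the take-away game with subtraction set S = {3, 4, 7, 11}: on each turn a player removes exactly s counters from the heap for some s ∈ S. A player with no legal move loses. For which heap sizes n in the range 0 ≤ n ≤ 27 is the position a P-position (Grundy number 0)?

G(0) = 0
G(1) = mex{} = 0
G(2) = mex{} = 0
G(3) = mex{0} = 1
G(4) = mex{0,0} = 1
G(5) = mex{0,0} = 1
G(6) = mex{1,0} = 2
G(7) = mex{1,1,0} = 2
G(8) = mex{1,1,0} = 2
G(9) = mex{2,1,0} = 3
G(10) = mex{2,2,1} = 0
G(11) = mex{2,2,1,0} = 3
G(12) = mex{3,2,1,0} = 4
G(13) = mex{0,3,2,0} = 1
G(14) = mex{3,0,2,1} = 4
G(15) = mex{4,3,2,1} = 0
G(16) = mex{1,4,3,1} = 0
G(17) = mex{4,1,0,2} = 3
G(18) = mex{0,4,3,2} = 1
G(19) = mex{0,0,4,2} = 1
G(20) = mex{3,0,1,3} = 2
G(21) = mex{1,3,4,0} = 2
G(22) = mex{1,1,0,3} = 2
G(23) = mex{2,1,0,4} = 3
G(24) = mex{2,2,3,1} = 0
G(25) = mex{2,2,1,4} = 0
G(26) = mex{3,2,1,0} = 4
G(27) = mex{0,3,2,0} = 1
P-positions are exactly the n with G(n) = 0.

0, 1, 2, 10, 15, 16, 24, 25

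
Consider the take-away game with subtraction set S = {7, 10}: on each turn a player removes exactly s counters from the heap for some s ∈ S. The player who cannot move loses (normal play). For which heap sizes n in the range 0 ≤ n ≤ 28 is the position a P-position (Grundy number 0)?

n :  0  1  2  3  4  5  6  7  8  9 10 11 12 13 14 15 16 17 18 19 20 21 22 23 24 25 26 27 28
G :  0  0  0  0  0  0  0  1  1  1  1  1  1  1  2  2  2  0  0  0  0  0  0  0  1  1  1  1  1
P-positions are exactly the n with G(n) = 0.

0, 1, 2, 3, 4, 5, 6, 17, 18, 19, 20, 21, 22, 23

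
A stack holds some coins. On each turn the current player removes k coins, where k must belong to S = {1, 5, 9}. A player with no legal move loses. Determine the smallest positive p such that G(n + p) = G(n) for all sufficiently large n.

2

G(0) = 0
G(1) = mex{0} = 1
G(2) = mex{1} = 0
G(3) = mex{0} = 1
G(4) = mex{1} = 0
G(5) = mex{0,0} = 1
G(6) = mex{1,1} = 0
G(7) = mex{0,0} = 1
G(8) = mex{1,1} = 0
G(9) = mex{0,0,0} = 1
G(10) = mex{1,1,1} = 0
G(11) = mex{0,0,0} = 1
G(12) = mex{1,1,1} = 0
G(13) = mex{0,0,0} = 1
G(14) = mex{1,1,1} = 0
G(n+2) = G(n) holds for n = 0,…,8 (a full window of length max(S) = 9), so the sequence is purely periodic with period 2.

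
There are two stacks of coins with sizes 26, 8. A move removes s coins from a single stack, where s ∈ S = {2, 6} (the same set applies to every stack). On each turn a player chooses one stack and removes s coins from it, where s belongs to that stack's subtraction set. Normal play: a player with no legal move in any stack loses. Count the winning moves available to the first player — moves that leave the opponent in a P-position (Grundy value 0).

4

All stacks use S = {2, 6}:
n :  0  1  2  3  4  5  6  7  8  9 10 11 12 13 14 15 16 17 18 19 20 21 22 23 24 25 26
G :  0  0  1  1  0  0  1  1  0  0  1  1  0  0  1  1  0  0  1  1  0  0  1  1  0  0  1
Stack A: G(26) = 1.
Stack B: G(8) = 0.
Combined Grundy value = 1 ⊕ 0 = 1.
A winning move leaves total XOR = 0, i.e. changes one component's Grundy value g to g ⊕ X where X is the current total.
Stack A: need g' = 1⊕1 = 0. Options: 26−2→G=0, 26−6→G=0. Hits: 2.
Stack B: need g' = 0⊕1 = 1. Options: 8−2→G=1, 8−6→G=1. Hits: 2.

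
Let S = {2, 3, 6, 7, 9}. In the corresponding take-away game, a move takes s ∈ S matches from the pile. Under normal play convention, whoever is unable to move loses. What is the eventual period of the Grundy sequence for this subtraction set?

n :  0  1  2  3  4  5  6  7  8  9 10 11 12 13 14 15 16 17 18 19 20 21 22 23 24 25 26 27 28 29 30 31 32 33 34 35 36 37 38 39 40 41 42 43 44 45 46 47 48 49 50 51 52 53 54 55 56 57 58 59 60
G :  0  0  1  1  2  0  3  1  2  2  3  3  4  0  5  1  4  0  0  1  1  2  2  3  3  5  2  4  0  0  1  1  4  0  2  1  3  3  2  2  4  0  5  1  4  0  0  1  1  2  2  3  3  5  2  4  0  0  1  1  4
From n = 12 onward G(n+28) = G(n); since this holds over max(S) = 9 consecutive positions the period is 28 (pre-period 12).

28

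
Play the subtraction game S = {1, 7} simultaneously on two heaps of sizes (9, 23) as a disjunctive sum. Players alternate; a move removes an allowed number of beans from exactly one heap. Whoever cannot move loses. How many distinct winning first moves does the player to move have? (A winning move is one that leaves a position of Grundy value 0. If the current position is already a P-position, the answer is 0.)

0

All heaps use S = {1, 7}:
n :  0  1  2  3  4  5  6  7  8  9 10 11 12 13 14 15 16 17 18 19 20 21 22 23
G :  0  1  0  1  0  1  0  1  0  1  0  1  0  1  0  1  0  1  0  1  0  1  0  1
Heap A: G(9) = 1.
Heap B: G(23) = 1.
Combined Grundy value = 1 ⊕ 1 = 0.
A winning move leaves total XOR = 0, i.e. changes one component's Grundy value g to g ⊕ X where X is the current total.
Heap A: target g' = 1⊕0 = 1, but every legal move changes the Grundy value (mex property), so 0 moves.
Heap B: target g' = 1⊕0 = 1, but every legal move changes the Grundy value (mex property), so 0 moves.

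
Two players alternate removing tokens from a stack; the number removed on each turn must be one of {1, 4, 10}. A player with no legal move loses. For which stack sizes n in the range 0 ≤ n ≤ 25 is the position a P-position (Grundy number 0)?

G(0) = 0
G(1) = mex{0} = 1
G(2) = mex{1} = 0
G(3) = mex{0} = 1
G(4) = mex{1,0} = 2
G(5) = mex{2,1} = 0
G(6) = mex{0,0} = 1
G(7) = mex{1,1} = 0
G(8) = mex{0,2} = 1
G(9) = mex{1,0} = 2
G(10) = mex{2,1,0} = 3
G(11) = mex{3,0,1} = 2
G(12) = mex{2,1,0} = 3
G(13) = mex{3,2,1} = 0
G(14) = mex{0,3,2} = 1
G(15) = mex{1,2,0} = 3
G(16) = mex{3,3,1} = 0
G(17) = mex{0,0,0} = 1
G(18) = mex{1,1,1} = 0
G(19) = mex{0,3,2} = 1
G(20) = mex{1,0,3} = 2
G(21) = mex{2,1,2} = 0
G(22) = mex{0,0,3} = 1
G(23) = mex{1,1,0} = 2
G(24) = mex{2,2,1} = 0
G(25) = mex{0,0,3} = 1
P-positions are exactly the n with G(n) = 0.

0, 2, 5, 7, 13, 16, 18, 21, 24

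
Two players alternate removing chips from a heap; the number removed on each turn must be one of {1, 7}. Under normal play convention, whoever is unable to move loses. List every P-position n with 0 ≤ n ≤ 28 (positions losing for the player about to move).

n :  0  1  2  3  4  5  6  7  8  9 10 11 12 13 14 15 16 17 18 19 20 21 22 23 24 25 26 27 28
G :  0  1  0  1  0  1  0  1  0  1  0  1  0  1  0  1  0  1  0  1  0  1  0  1  0  1  0  1  0
P-positions are exactly the n with G(n) = 0.

0, 2, 4, 6, 8, 10, 12, 14, 16, 18, 20, 22, 24, 26, 28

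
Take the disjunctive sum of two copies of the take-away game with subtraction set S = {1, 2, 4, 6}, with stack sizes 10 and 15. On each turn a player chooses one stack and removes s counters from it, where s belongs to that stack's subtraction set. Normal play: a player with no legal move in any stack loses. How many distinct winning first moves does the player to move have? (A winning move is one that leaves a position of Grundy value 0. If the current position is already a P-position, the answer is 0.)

1

All stacks use S = {1, 2, 4, 6}:
n :  0  1  2  3  4  5  6  7  8  9 10 11 12 13 14 15
G :  0  1  2  0  1  2  3  4  0  1  2  0  1  2  3  4
Stack A: G(10) = 2.
Stack B: G(15) = 4.
Combined Grundy value = 2 ⊕ 4 = 6.
A winning move leaves total XOR = 0, i.e. changes one component's Grundy value g to g ⊕ X where X is the current total.
Stack A: need g' = 2⊕6 = 4. Options: 10−1→G=1, 10−2→G=0, 10−4→G=3, 10−6→G=1. Hits: 0.
Stack B: need g' = 4⊕6 = 2. Options: 15−1→G=3, 15−2→G=2, 15−4→G=0, 15−6→G=1. Hits: 1.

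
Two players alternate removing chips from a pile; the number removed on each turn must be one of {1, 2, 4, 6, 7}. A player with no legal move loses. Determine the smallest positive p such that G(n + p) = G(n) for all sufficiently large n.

8

G(0) = 0
G(1) = mex{0} = 1
G(2) = mex{1,0} = 2
G(3) = mex{2,1} = 0
G(4) = mex{0,2,0} = 1
G(5) = mex{1,0,1} = 2
G(6) = mex{2,1,2,0} = 3
G(7) = mex{3,2,0,1,0} = 4
G(8) = mex{4,3,1,2,1} = 0
G(9) = mex{0,4,2,0,2} = 1
G(10) = mex{1,0,3,1,0} = 2
G(11) = mex{2,1,4,2,1} = 0
G(12) = mex{0,2,0,3,2} = 1
G(13) = mex{1,0,1,4,3} = 2
G(14) = mex{2,1,2,0,4} = 3
G(15) = mex{3,2,0,1,0} = 4
G(16) = mex{4,3,1,2,1} = 0
G(17) = mex{0,4,2,0,2} = 1
G(n+8) = G(n) holds for n = 0,…,6 (a full window of length max(S) = 7), so the sequence is purely periodic with period 8.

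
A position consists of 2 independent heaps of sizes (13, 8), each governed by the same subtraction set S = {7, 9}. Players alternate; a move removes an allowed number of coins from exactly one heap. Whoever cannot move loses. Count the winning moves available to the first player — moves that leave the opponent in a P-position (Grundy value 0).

All heaps use S = {7, 9}:
G(0) = 0
G(1) = mex{} = 0
G(2) = mex{} = 0
G(3) = mex{} = 0
G(4) = mex{} = 0
G(5) = mex{} = 0
G(6) = mex{} = 0
G(7) = mex{0} = 1
G(8) = mex{0} = 1
G(9) = mex{0,0} = 1
G(10) = mex{0,0} = 1
G(11) = mex{0,0} = 1
G(12) = mex{0,0} = 1
G(13) = mex{0,0} = 1
Heap A: G(13) = 1.
Heap B: G(8) = 1.
Combined Grundy value = 1 ⊕ 1 = 0.
A winning move leaves total XOR = 0, i.e. changes one component's Grundy value g to g ⊕ X where X is the current total.
Heap A: target g' = 1⊕0 = 1, but every legal move changes the Grundy value (mex property), so 0 moves.
Heap B: target g' = 1⊕0 = 1, but every legal move changes the Grundy value (mex property), so 0 moves.

0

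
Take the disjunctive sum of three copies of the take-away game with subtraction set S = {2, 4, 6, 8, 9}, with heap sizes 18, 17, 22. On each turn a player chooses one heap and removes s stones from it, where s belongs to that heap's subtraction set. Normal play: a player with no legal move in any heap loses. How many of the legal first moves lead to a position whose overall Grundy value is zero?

0

All heaps use S = {2, 4, 6, 8, 9}:
G(0) = 0
G(1) = mex{} = 0
G(2) = mex{0} = 1
G(3) = mex{0} = 1
G(4) = mex{1,0} = 2
G(5) = mex{1,0} = 2
G(6) = mex{2,1,0} = 3
G(7) = mex{2,1,0} = 3
G(8) = mex{3,2,1,0} = 4
G(9) = mex{3,2,1,0,0} = 4
G(10) = mex{4,3,2,1,0} = 5
G(11) = mex{4,3,2,1,1} = 0
G(12) = mex{5,4,3,2,1} = 0
G(13) = mex{0,4,3,2,2} = 1
G(14) = mex{0,5,4,3,2} = 1
G(15) = mex{1,0,4,3,3} = 2
G(16) = mex{1,0,5,4,3} = 2
G(17) = mex{2,1,0,4,4} = 3
G(18) = mex{2,1,0,5,4} = 3
G(19) = mex{3,2,1,0,5} = 4
G(20) = mex{3,2,1,0,0} = 4
G(21) = mex{4,3,2,1,0} = 5
G(22) = mex{4,3,2,1,1} = 0
Heap A: G(18) = 3.
Heap B: G(17) = 3.
Heap C: G(22) = 0.
Combined Grundy value = 3 ⊕ 3 ⊕ 0 = 0.
A winning move leaves total XOR = 0, i.e. changes one component's Grundy value g to g ⊕ X where X is the current total.
Heap A: target g' = 3⊕0 = 3, but every legal move changes the Grundy value (mex property), so 0 moves.
Heap B: target g' = 3⊕0 = 3, but every legal move changes the Grundy value (mex property), so 0 moves.
Heap C: target g' = 0⊕0 = 0, but every legal move changes the Grundy value (mex property), so 0 moves.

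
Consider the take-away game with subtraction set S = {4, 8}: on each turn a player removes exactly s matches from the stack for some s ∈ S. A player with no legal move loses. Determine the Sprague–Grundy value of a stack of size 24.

G(0) = 0
G(1) = mex{} = 0
G(2) = mex{} = 0
G(3) = mex{} = 0
G(4) = mex{0} = 1
G(5) = mex{0} = 1
G(6) = mex{0} = 1
G(7) = mex{0} = 1
G(8) = mex{1,0} = 2
G(9) = mex{1,0} = 2
G(10) = mex{1,0} = 2
G(11) = mex{1,0} = 2
G(12) = mex{2,1} = 0
G(13) = mex{2,1} = 0
G(14) = mex{2,1} = 0
G(15) = mex{2,1} = 0
G(16) = mex{0,2} = 1
G(17) = mex{0,2} = 1
G(18) = mex{0,2} = 1
G(19) = mex{0,2} = 1
G(20) = mex{1,0} = 2
G(21) = mex{1,0} = 2
G(22) = mex{1,0} = 2
G(23) = mex{1,0} = 2
G(24) = mex{2,1} = 0

0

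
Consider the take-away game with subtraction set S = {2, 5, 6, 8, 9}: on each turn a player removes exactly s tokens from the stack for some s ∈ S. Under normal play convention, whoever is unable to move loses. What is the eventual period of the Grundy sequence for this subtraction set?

G(0) = 0
G(1) = mex{} = 0
G(2) = mex{0} = 1
G(3) = mex{0} = 1
G(4) = mex{1} = 0
G(5) = mex{1,0} = 2
G(6) = mex{0,0,0} = 1
G(7) = mex{2,1,0} = 3
G(8) = mex{1,1,1,0} = 2
G(9) = mex{3,0,1,0,0} = 2
G(10) = mex{2,2,0,1,0} = 3
G(11) = mex{2,1,2,1,1} = 0
G(12) = mex{3,3,1,0,1} = 2
G(13) = mex{0,2,3,2,0} = 1
G(14) = mex{2,2,2,1,2} = 0
G(15) = mex{1,3,2,3,1} = 0
G(16) = mex{0,0,3,2,3} = 1
G(17) = mex{0,2,0,2,2} = 1
G(18) = mex{1,1,2,3,2} = 0
G(19) = mex{1,0,1,0,3} = 2
G(20) = mex{0,0,0,2,0} = 1
G(21) = mex{2,1,0,1,2} = 3
G(22) = mex{1,1,1,0,1} = 2
G(23) = mex{3,0,1,0,0} = 2
G(24) = mex{2,2,0,1,0} = 3
G(25) = mex{2,1,2,1,1} = 0
G(26) = mex{3,3,1,0,1} = 2
G(27) = mex{0,2,3,2,0} = 1
G(28) = mex{2,2,2,1,2} = 0
G(29) = mex{1,3,2,3,1} = 0
G(n+14) = G(n) holds for n = 0,…,8 (a full window of length max(S) = 9), so the sequence is purely periodic with period 14.

14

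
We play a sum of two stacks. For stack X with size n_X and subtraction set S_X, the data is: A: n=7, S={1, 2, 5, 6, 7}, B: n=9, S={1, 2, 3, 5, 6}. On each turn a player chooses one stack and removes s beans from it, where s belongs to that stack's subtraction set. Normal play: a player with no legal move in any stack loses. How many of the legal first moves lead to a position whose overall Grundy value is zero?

Stack A, S = {1, 2, 5, 6, 7}:
G(0) = 0
G(1) = mex{0} = 1
G(2) = mex{1,0} = 2
G(3) = mex{2,1} = 0
G(4) = mex{0,2} = 1
G(5) = mex{1,0,0} = 2
G(6) = mex{2,1,1,0} = 3
G(7) = mex{3,2,2,1,0} = 4
G_A(7) = 4.
Stack B, S = {1, 2, 3, 5, 6}:
n : 0 1 2 3 4 5 6 7 8 9
G : 0 1 2 3 0 1 2 3 0 1
G_B(9) = 1.
Combined Grundy value = 4 ⊕ 1 = 5.
A winning move leaves total XOR = 0, i.e. changes one component's Grundy value g to g ⊕ X where X is the current total.
Stack A: need g' = 4⊕5 = 1. Options: 7−1→G=3, 7−2→G=2, 7−5→G=2, 7−6→G=1, 7−7→G=0. Hits: 1.
Stack B: need g' = 1⊕5 = 4. Options: 9−1→G=0, 9−2→G=3, 9−3→G=2, 9−5→G=0, 9−6→G=3. Hits: 0.

1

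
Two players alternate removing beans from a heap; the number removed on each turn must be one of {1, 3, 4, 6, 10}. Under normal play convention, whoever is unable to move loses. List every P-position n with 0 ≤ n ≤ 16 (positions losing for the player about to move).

G(0) = 0
G(1) = mex{0} = 1
G(2) = mex{1} = 0
G(3) = mex{0,0} = 1
G(4) = mex{1,1,0} = 2
G(5) = mex{2,0,1} = 3
G(6) = mex{3,1,0,0} = 2
G(7) = mex{2,2,1,1} = 0
G(8) = mex{0,3,2,0} = 1
G(9) = mex{1,2,3,1} = 0
G(10) = mex{0,0,2,2,0} = 1
G(11) = mex{1,1,0,3,1} = 2
G(12) = mex{2,0,1,2,0} = 3
G(13) = mex{3,1,0,0,1} = 2
G(14) = mex{2,2,1,1,2} = 0
G(15) = mex{0,3,2,0,3} = 1
G(16) = mex{1,2,3,1,2} = 0
P-positions are exactly the n with G(n) = 0.

0, 2, 7, 9, 14, 16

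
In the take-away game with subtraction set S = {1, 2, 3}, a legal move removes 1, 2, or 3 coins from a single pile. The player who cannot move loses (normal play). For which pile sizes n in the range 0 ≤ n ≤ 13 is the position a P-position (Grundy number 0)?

0, 4, 8, 12

n :  0  1  2  3  4  5  6  7  8  9 10 11 12 13
G :  0  1  2  3  0  1  2  3  0  1  2  3  0  1
P-positions are exactly the n with G(n) = 0.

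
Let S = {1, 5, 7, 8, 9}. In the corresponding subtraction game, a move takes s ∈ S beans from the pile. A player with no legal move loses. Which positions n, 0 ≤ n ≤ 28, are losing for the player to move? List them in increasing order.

G(0) = 0
G(1) = mex{0} = 1
G(2) = mex{1} = 0
G(3) = mex{0} = 1
G(4) = mex{1} = 0
G(5) = mex{0,0} = 1
G(6) = mex{1,1} = 0
G(7) = mex{0,0,0} = 1
G(8) = mex{1,1,1,0} = 2
G(9) = mex{2,0,0,1,0} = 3
G(10) = mex{3,1,1,0,1} = 2
G(11) = mex{2,0,0,1,0} = 3
G(12) = mex{3,1,1,0,1} = 2
G(13) = mex{2,2,0,1,0} = 3
G(14) = mex{3,3,1,0,1} = 2
G(15) = mex{2,2,2,1,0} = 3
G(16) = mex{3,3,3,2,1} = 0
G(17) = mex{0,2,2,3,2} = 1
G(18) = mex{1,3,3,2,3} = 0
G(19) = mex{0,2,2,3,2} = 1
G(20) = mex{1,3,3,2,3} = 0
G(21) = mex{0,0,2,3,2} = 1
G(22) = mex{1,1,3,2,3} = 0
G(23) = mex{0,0,0,3,2} = 1
G(24) = mex{1,1,1,0,3} = 2
G(25) = mex{2,0,0,1,0} = 3
G(26) = mex{3,1,1,0,1} = 2
G(27) = mex{2,0,0,1,0} = 3
G(28) = mex{3,1,1,0,1} = 2
P-positions are exactly the n with G(n) = 0.

0, 2, 4, 6, 16, 18, 20, 22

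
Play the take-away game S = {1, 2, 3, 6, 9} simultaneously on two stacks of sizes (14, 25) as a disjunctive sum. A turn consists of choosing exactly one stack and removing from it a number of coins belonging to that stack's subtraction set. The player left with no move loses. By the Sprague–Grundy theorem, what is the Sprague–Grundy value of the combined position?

All stacks use S = {1, 2, 3, 6, 9}:
n :  0  1  2  3  4  5  6  7  8  9 10 11 12 13 14 15 16 17 18 19 20 21 22 23 24 25
G :  0  1  2  3  0  1  2  3  0  1  2  3  0  1  2  3  0  1  2  3  0  1  2  3  0  1
Stack A: G(14) = 2.
Stack B: G(25) = 1.
Combined Grundy value = 2 ⊕ 1 = 3.

3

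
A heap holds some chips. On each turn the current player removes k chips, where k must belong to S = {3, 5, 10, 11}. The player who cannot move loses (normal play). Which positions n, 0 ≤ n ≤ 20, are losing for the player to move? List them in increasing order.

n :  0  1  2  3  4  5  6  7  8  9 10 11 12 13 14 15 16 17 18 19 20
G :  0  0  0  1  1  1  2  2  0  0  3  1  1  2  2  0  0  0  1  1  1
P-positions are exactly the n with G(n) = 0.

0, 1, 2, 8, 9, 15, 16, 17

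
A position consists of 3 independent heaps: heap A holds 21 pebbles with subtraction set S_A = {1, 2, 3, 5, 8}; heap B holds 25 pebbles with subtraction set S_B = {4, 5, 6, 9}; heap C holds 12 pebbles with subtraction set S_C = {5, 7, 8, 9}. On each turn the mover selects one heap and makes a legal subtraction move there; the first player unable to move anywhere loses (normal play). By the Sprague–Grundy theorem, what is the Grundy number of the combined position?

Heap A, S = {1, 2, 3, 5, 8}:
G(0) = 0
G(1) = mex{0} = 1
G(2) = mex{1,0} = 2
G(3) = mex{2,1,0} = 3
G(4) = mex{3,2,1} = 0
G(5) = mex{0,3,2,0} = 1
G(6) = mex{1,0,3,1} = 2
G(7) = mex{2,1,0,2} = 3
G(8) = mex{3,2,1,3,0} = 4
G(9) = mex{4,3,2,0,1} = 5
G(10) = mex{5,4,3,1,2} = 0
G(11) = mex{0,5,4,2,3} = 1
G(12) = mex{1,0,5,3,0} = 2
G(13) = mex{2,1,0,4,1} = 3
G(14) = mex{3,2,1,5,2} = 0
G(15) = mex{0,3,2,0,3} = 1
G(16) = mex{1,0,3,1,4} = 2
G(17) = mex{2,1,0,2,5} = 3
G(18) = mex{3,2,1,3,0} = 4
G(19) = mex{4,3,2,0,1} = 5
G(20) = mex{5,4,3,1,2} = 0
G(21) = mex{0,5,4,2,3} = 1
G_A(21) = 1.
Heap B, S = {4, 5, 6, 9}:
n :  0  1  2  3  4  5  6  7  8  9 10 11 12 13 14 15 16 17 18 19 20 21 22 23 24 25
G :  0  0  0  0  1  1  1  1  2  2  2  2  3  0  0  0  0  1  1  1  1  2  2  2  2  3
G_B(25) = 3.
Heap C, S = {5, 7, 8, 9}:
n :  0  1  2  3  4  5  6  7  8  9 10 11 12
G :  0  0  0  0  0  1  1  1  1  1  2  2  2
G_C(12) = 2.
Combined Grundy value = 1 ⊕ 3 ⊕ 2 = 0.

0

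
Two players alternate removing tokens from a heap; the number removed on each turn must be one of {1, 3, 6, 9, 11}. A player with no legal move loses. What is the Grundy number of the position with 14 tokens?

G(0) = 0
G(1) = mex{0} = 1
G(2) = mex{1} = 0
G(3) = mex{0,0} = 1
G(4) = mex{1,1} = 0
G(5) = mex{0,0} = 1
G(6) = mex{1,1,0} = 2
G(7) = mex{2,0,1} = 3
G(8) = mex{3,1,0} = 2
G(9) = mex{2,2,1,0} = 3
G(10) = mex{3,3,0,1} = 2
G(11) = mex{2,2,1,0,0} = 3
G(12) = mex{3,3,2,1,1} = 0
G(13) = mex{0,2,3,0,0} = 1
G(14) = mex{1,3,2,1,1} = 0

0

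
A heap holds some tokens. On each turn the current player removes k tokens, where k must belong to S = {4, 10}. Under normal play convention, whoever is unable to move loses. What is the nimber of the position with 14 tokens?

G(0) = 0
G(1) = mex{} = 0
G(2) = mex{} = 0
G(3) = mex{} = 0
G(4) = mex{0} = 1
G(5) = mex{0} = 1
G(6) = mex{0} = 1
G(7) = mex{0} = 1
G(8) = mex{1} = 0
G(9) = mex{1} = 0
G(10) = mex{1,0} = 2
G(11) = mex{1,0} = 2
G(12) = mex{0,0} = 1
G(13) = mex{0,0} = 1
G(14) = mex{2,1} = 0

0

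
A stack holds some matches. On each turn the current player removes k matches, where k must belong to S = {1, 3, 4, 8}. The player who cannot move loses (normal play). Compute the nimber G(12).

n :  0  1  2  3  4  5  6  7  8  9 10 11 12
G :  0  1  0  1  2  3  2  0  1  0  1  2  3

3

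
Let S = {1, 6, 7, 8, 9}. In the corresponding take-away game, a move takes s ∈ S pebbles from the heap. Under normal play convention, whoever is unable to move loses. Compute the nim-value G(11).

G(0) = 0
G(1) = mex{0} = 1
G(2) = mex{1} = 0
G(3) = mex{0} = 1
G(4) = mex{1} = 0
G(5) = mex{0} = 1
G(6) = mex{1,0} = 2
G(7) = mex{2,1,0} = 3
G(8) = mex{3,0,1,0} = 2
G(9) = mex{2,1,0,1,0} = 3
G(10) = mex{3,0,1,0,1} = 2
G(11) = mex{2,1,0,1,0} = 3

3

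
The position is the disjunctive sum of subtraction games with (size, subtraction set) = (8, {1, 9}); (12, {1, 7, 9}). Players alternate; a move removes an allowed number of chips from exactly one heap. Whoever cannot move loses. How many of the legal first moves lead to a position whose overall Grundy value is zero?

Heap A, S = {1, 9}:
G(0) = 0
G(1) = mex{0} = 1
G(2) = mex{1} = 0
G(3) = mex{0} = 1
G(4) = mex{1} = 0
G(5) = mex{0} = 1
G(6) = mex{1} = 0
G(7) = mex{0} = 1
G(8) = mex{1} = 0
G_A(8) = 0.
Heap B, S = {1, 7, 9}:
n :  0  1  2  3  4  5  6  7  8  9 10 11 12
G :  0  1  0  1  0  1  0  1  0  1  0  1  0
G_B(12) = 0.
Combined Grundy value = 0 ⊕ 0 = 0.
A winning move leaves total XOR = 0, i.e. changes one component's Grundy value g to g ⊕ X where X is the current total.
Heap A: target g' = 0⊕0 = 0, but every legal move changes the Grundy value (mex property), so 0 moves.
Heap B: target g' = 0⊕0 = 0, but every legal move changes the Grundy value (mex property), so 0 moves.

0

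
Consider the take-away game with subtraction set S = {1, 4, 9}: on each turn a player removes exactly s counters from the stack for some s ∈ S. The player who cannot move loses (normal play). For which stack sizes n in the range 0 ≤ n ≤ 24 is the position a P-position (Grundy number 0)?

0, 2, 5, 7, 10, 12, 15, 17, 20, 22

n :  0  1  2  3  4  5  6  7  8  9 10 11 12 13 14 15 16 17 18 19 20 21 22 23 24
G :  0  1  0  1  2  0  1  0  1  2  0  1  0  1  2  0  1  0  1  2  0  1  0  1  2
P-positions are exactly the n with G(n) = 0.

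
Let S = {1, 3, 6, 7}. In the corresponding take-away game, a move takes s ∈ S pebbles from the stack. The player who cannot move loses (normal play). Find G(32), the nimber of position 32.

G(0) = 0
G(1) = mex{0} = 1
G(2) = mex{1} = 0
G(3) = mex{0,0} = 1
G(4) = mex{1,1} = 0
G(5) = mex{0,0} = 1
G(6) = mex{1,1,0} = 2
G(7) = mex{2,0,1,0} = 3
G(8) = mex{3,1,0,1} = 2
G(9) = mex{2,2,1,0} = 3
G(10) = mex{3,3,0,1} = 2
G(11) = mex{2,2,1,0} = 3
G(12) = mex{3,3,2,1} = 0
G(13) = mex{0,2,3,2} = 1
G(14) = mex{1,3,2,3} = 0
G(15) = mex{0,0,3,2} = 1
G(16) = mex{1,1,2,3} = 0
G(17) = mex{0,0,3,2} = 1
G(18) = mex{1,1,0,3} = 2
G(19) = mex{2,0,1,0} = 3
G(20) = mex{3,1,0,1} = 2
G(21) = mex{2,2,1,0} = 3
G(22) = mex{3,3,0,1} = 2
G(23) = mex{2,2,1,0} = 3
G(24) = mex{3,3,2,1} = 0
G(25) = mex{0,2,3,2} = 1
G(26) = mex{1,3,2,3} = 0
G(27) = mex{0,0,3,2} = 1
G(28) = mex{1,1,2,3} = 0
G(29) = mex{0,0,3,2} = 1
G(30) = mex{1,1,0,3} = 2
G(31) = mex{2,0,1,0} = 3
G(32) = mex{3,1,0,1} = 2

2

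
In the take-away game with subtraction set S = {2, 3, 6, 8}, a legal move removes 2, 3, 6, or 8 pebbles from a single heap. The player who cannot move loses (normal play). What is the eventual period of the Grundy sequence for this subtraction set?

14

n :  0  1  2  3  4  5  6  7  8  9 10 11 12 13 14 15 16 17 18 19 20 21 22 23 24 25 26 27 28 29
G :  0  0  1  1  2  0  3  1  2  2  0  3  1  2  0  0  1  1  2  0  3  1  2  2  0  3  1  2  0  0
G(n+14) = G(n) holds for n = 0,…,7 (a full window of length max(S) = 8), so the sequence is purely periodic with period 14.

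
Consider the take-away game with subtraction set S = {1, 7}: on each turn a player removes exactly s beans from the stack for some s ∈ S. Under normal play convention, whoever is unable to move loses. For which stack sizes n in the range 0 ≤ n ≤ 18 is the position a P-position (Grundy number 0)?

0, 2, 4, 6, 8, 10, 12, 14, 16, 18

n :  0  1  2  3  4  5  6  7  8  9 10 11 12 13 14 15 16 17 18
G :  0  1  0  1  0  1  0  1  0  1  0  1  0  1  0  1  0  1  0
P-positions are exactly the n with G(n) = 0.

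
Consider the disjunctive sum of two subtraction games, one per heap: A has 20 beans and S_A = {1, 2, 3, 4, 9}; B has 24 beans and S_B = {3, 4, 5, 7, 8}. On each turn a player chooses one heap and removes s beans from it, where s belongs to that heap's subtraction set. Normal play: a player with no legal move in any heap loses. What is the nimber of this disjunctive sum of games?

Heap A, S = {1, 2, 3, 4, 9}:
n :  0  1  2  3  4  5  6  7  8  9 10 11 12 13 14 15 16 17 18 19 20
G :  0  1  2  3  4  0  1  2  3  4  0  1  2  3  4  0  1  2  3  4  0
G_A(20) = 0.
Heap B, S = {3, 4, 5, 7, 8}:
G(0) = 0
G(1) = mex{} = 0
G(2) = mex{} = 0
G(3) = mex{0} = 1
G(4) = mex{0,0} = 1
G(5) = mex{0,0,0} = 1
G(6) = mex{1,0,0} = 2
G(7) = mex{1,1,0,0} = 2
G(8) = mex{1,1,1,0,0} = 2
G(9) = mex{2,1,1,0,0} = 3
G(10) = mex{2,2,1,1,0} = 3
G(11) = mex{2,2,2,1,1} = 0
G(12) = mex{3,2,2,1,1} = 0
G(13) = mex{3,3,2,2,1} = 0
G(14) = mex{0,3,3,2,2} = 1
G(15) = mex{0,0,3,2,2} = 1
G(16) = mex{0,0,0,3,2} = 1
G(17) = mex{1,0,0,3,3} = 2
G(18) = mex{1,1,0,0,3} = 2
G(19) = mex{1,1,1,0,0} = 2
G(20) = mex{2,1,1,0,0} = 3
G(21) = mex{2,2,1,1,0} = 3
G(22) = mex{2,2,2,1,1} = 0
G(23) = mex{3,2,2,1,1} = 0
G(24) = mex{3,3,2,2,1} = 0
G_B(24) = 0.
Combined Grundy value = 0 ⊕ 0 = 0.

0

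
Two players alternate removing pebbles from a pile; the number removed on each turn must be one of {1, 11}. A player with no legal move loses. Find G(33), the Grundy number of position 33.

n :  0  1  2  3  4  5  6  7  8  9 10 11 12 13 14 15 16 17 18 19 20 21 22 23 24 25 26 27 28 29 30 31 32 33
G :  0  1  0  1  0  1  0  1  0  1  0  1  0  1  0  1  0  1  0  1  0  1  0  1  0  1  0  1  0  1  0  1  0  1

1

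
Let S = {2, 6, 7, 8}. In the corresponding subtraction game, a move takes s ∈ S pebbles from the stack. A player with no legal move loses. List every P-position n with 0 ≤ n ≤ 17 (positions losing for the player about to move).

0, 1, 4, 5, 14, 15

G(0) = 0
G(1) = mex{} = 0
G(2) = mex{0} = 1
G(3) = mex{0} = 1
G(4) = mex{1} = 0
G(5) = mex{1} = 0
G(6) = mex{0,0} = 1
G(7) = mex{0,0,0} = 1
G(8) = mex{1,1,0,0} = 2
G(9) = mex{1,1,1,0} = 2
G(10) = mex{2,0,1,1} = 3
G(11) = mex{2,0,0,1} = 3
G(12) = mex{3,1,0,0} = 2
G(13) = mex{3,1,1,0} = 2
G(14) = mex{2,2,1,1} = 0
G(15) = mex{2,2,2,1} = 0
G(16) = mex{0,3,2,2} = 1
G(17) = mex{0,3,3,2} = 1
P-positions are exactly the n with G(n) = 0.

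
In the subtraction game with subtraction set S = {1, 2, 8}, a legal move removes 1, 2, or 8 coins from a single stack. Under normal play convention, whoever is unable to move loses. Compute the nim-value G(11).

2

G(0) = 0
G(1) = mex{0} = 1
G(2) = mex{1,0} = 2
G(3) = mex{2,1} = 0
G(4) = mex{0,2} = 1
G(5) = mex{1,0} = 2
G(6) = mex{2,1} = 0
G(7) = mex{0,2} = 1
G(8) = mex{1,0,0} = 2
G(9) = mex{2,1,1} = 0
G(10) = mex{0,2,2} = 1
G(11) = mex{1,0,0} = 2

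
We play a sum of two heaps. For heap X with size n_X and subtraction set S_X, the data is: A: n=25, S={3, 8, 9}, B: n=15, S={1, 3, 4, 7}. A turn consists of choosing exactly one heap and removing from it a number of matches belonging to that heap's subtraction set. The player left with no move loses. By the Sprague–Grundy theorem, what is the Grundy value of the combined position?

1

Heap A, S = {3, 8, 9}:
G(0) = 0
G(1) = mex{} = 0
G(2) = mex{} = 0
G(3) = mex{0} = 1
G(4) = mex{0} = 1
G(5) = mex{0} = 1
G(6) = mex{1} = 0
G(7) = mex{1} = 0
G(8) = mex{1,0} = 2
G(9) = mex{0,0,0} = 1
G(10) = mex{0,0,0} = 1
G(11) = mex{2,1,0} = 3
G(12) = mex{1,1,1} = 0
G(13) = mex{1,1,1} = 0
G(14) = mex{3,0,1} = 2
G(15) = mex{0,0,0} = 1
G(16) = mex{0,2,0} = 1
G(17) = mex{2,1,2} = 0
G(18) = mex{1,1,1} = 0
G(19) = mex{1,3,1} = 0
G(20) = mex{0,0,3} = 1
G(21) = mex{0,0,0} = 1
G(22) = mex{0,2,0} = 1
G(23) = mex{1,1,2} = 0
G(24) = mex{1,1,1} = 0
G(25) = mex{1,0,1} = 2
G_A(25) = 2.
Heap B, S = {1, 3, 4, 7}:
G(0) = 0
G(1) = mex{0} = 1
G(2) = mex{1} = 0
G(3) = mex{0,0} = 1
G(4) = mex{1,1,0} = 2
G(5) = mex{2,0,1} = 3
G(6) = mex{3,1,0} = 2
G(7) = mex{2,2,1,0} = 3
G(8) = mex{3,3,2,1} = 0
G(9) = mex{0,2,3,0} = 1
G(10) = mex{1,3,2,1} = 0
G(11) = mex{0,0,3,2} = 1
G(12) = mex{1,1,0,3} = 2
G(13) = mex{2,0,1,2} = 3
G(14) = mex{3,1,0,3} = 2
G(15) = mex{2,2,1,0} = 3
G_B(15) = 3.
Combined Grundy value = 2 ⊕ 3 = 1.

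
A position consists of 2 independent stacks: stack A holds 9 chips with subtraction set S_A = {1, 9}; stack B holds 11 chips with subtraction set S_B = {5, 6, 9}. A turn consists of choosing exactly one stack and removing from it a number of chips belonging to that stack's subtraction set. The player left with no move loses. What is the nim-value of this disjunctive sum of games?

Stack A, S = {1, 9}:
n : 0 1 2 3 4 5 6 7 8 9
G : 0 1 0 1 0 1 0 1 0 1
G_A(9) = 1.
Stack B, S = {5, 6, 9}:
G(0) = 0
G(1) = mex{} = 0
G(2) = mex{} = 0
G(3) = mex{} = 0
G(4) = mex{} = 0
G(5) = mex{0} = 1
G(6) = mex{0,0} = 1
G(7) = mex{0,0} = 1
G(8) = mex{0,0} = 1
G(9) = mex{0,0,0} = 1
G(10) = mex{1,0,0} = 2
G(11) = mex{1,1,0} = 2
G_B(11) = 2.
Combined Grundy value = 1 ⊕ 2 = 3.

3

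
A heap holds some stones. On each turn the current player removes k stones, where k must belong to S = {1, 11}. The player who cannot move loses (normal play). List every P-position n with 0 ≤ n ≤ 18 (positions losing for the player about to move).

0, 2, 4, 6, 8, 10, 12, 14, 16, 18

G(0) = 0
G(1) = mex{0} = 1
G(2) = mex{1} = 0
G(3) = mex{0} = 1
G(4) = mex{1} = 0
G(5) = mex{0} = 1
G(6) = mex{1} = 0
G(7) = mex{0} = 1
G(8) = mex{1} = 0
G(9) = mex{0} = 1
G(10) = mex{1} = 0
G(11) = mex{0,0} = 1
G(12) = mex{1,1} = 0
G(13) = mex{0,0} = 1
G(14) = mex{1,1} = 0
G(15) = mex{0,0} = 1
G(16) = mex{1,1} = 0
G(17) = mex{0,0} = 1
G(18) = mex{1,1} = 0
P-positions are exactly the n with G(n) = 0.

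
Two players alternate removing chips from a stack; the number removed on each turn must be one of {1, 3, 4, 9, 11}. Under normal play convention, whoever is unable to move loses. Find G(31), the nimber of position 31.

0

n :  0  1  2  3  4  5  6  7  8  9 10 11 12 13 14 15 16 17 18 19 20 21 22 23 24 25 26 27 28 29 30 31
G :  0  1  0  1  2  3  2  0  1  4  3  2  0  1  0  1  2  3  2  0  1  4  3  2  0  1  0  1  2  3  2  0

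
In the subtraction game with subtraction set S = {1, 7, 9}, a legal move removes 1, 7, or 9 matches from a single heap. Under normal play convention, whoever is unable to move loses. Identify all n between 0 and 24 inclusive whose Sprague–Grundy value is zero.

0, 2, 4, 6, 8, 10, 12, 14, 16, 18, 20, 22, 24

n :  0  1  2  3  4  5  6  7  8  9 10 11 12 13 14 15 16 17 18 19 20 21 22 23 24
G :  0  1  0  1  0  1  0  1  0  1  0  1  0  1  0  1  0  1  0  1  0  1  0  1  0
P-positions are exactly the n with G(n) = 0.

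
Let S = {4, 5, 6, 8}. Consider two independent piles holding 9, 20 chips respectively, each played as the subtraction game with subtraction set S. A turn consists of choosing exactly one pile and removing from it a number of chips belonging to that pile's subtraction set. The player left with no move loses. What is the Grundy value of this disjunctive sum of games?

All piles use S = {4, 5, 6, 8}:
G(0) = 0
G(1) = mex{} = 0
G(2) = mex{} = 0
G(3) = mex{} = 0
G(4) = mex{0} = 1
G(5) = mex{0,0} = 1
G(6) = mex{0,0,0} = 1
G(7) = mex{0,0,0} = 1
G(8) = mex{1,0,0,0} = 2
G(9) = mex{1,1,0,0} = 2
G(10) = mex{1,1,1,0} = 2
G(11) = mex{1,1,1,0} = 2
G(12) = mex{2,1,1,1} = 0
G(13) = mex{2,2,1,1} = 0
G(14) = mex{2,2,2,1} = 0
G(15) = mex{2,2,2,1} = 0
G(16) = mex{0,2,2,2} = 1
G(17) = mex{0,0,2,2} = 1
G(18) = mex{0,0,0,2} = 1
G(19) = mex{0,0,0,2} = 1
G(20) = mex{1,0,0,0} = 2
Pile A: G(9) = 2.
Pile B: G(20) = 2.
Combined Grundy value = 2 ⊕ 2 = 0.

0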